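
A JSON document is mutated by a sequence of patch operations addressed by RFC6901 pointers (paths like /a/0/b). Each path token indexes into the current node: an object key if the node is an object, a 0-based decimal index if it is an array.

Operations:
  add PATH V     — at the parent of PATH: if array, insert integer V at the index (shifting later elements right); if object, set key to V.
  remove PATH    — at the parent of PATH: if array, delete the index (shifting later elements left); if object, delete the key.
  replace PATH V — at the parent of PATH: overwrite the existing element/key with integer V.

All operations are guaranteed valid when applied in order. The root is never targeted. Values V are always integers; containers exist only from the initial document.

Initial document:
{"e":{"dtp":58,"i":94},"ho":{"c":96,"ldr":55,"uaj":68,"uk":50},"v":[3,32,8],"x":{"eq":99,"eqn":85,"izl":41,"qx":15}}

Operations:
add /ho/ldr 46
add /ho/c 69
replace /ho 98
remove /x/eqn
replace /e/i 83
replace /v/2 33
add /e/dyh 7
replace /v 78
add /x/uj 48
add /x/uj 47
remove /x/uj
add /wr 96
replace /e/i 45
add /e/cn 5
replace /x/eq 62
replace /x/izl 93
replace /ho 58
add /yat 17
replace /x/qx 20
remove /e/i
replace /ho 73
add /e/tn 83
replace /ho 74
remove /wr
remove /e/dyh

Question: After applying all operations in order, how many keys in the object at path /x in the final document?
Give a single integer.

After op 1 (add /ho/ldr 46): {"e":{"dtp":58,"i":94},"ho":{"c":96,"ldr":46,"uaj":68,"uk":50},"v":[3,32,8],"x":{"eq":99,"eqn":85,"izl":41,"qx":15}}
After op 2 (add /ho/c 69): {"e":{"dtp":58,"i":94},"ho":{"c":69,"ldr":46,"uaj":68,"uk":50},"v":[3,32,8],"x":{"eq":99,"eqn":85,"izl":41,"qx":15}}
After op 3 (replace /ho 98): {"e":{"dtp":58,"i":94},"ho":98,"v":[3,32,8],"x":{"eq":99,"eqn":85,"izl":41,"qx":15}}
After op 4 (remove /x/eqn): {"e":{"dtp":58,"i":94},"ho":98,"v":[3,32,8],"x":{"eq":99,"izl":41,"qx":15}}
After op 5 (replace /e/i 83): {"e":{"dtp":58,"i":83},"ho":98,"v":[3,32,8],"x":{"eq":99,"izl":41,"qx":15}}
After op 6 (replace /v/2 33): {"e":{"dtp":58,"i":83},"ho":98,"v":[3,32,33],"x":{"eq":99,"izl":41,"qx":15}}
After op 7 (add /e/dyh 7): {"e":{"dtp":58,"dyh":7,"i":83},"ho":98,"v":[3,32,33],"x":{"eq":99,"izl":41,"qx":15}}
After op 8 (replace /v 78): {"e":{"dtp":58,"dyh":7,"i":83},"ho":98,"v":78,"x":{"eq":99,"izl":41,"qx":15}}
After op 9 (add /x/uj 48): {"e":{"dtp":58,"dyh":7,"i":83},"ho":98,"v":78,"x":{"eq":99,"izl":41,"qx":15,"uj":48}}
After op 10 (add /x/uj 47): {"e":{"dtp":58,"dyh":7,"i":83},"ho":98,"v":78,"x":{"eq":99,"izl":41,"qx":15,"uj":47}}
After op 11 (remove /x/uj): {"e":{"dtp":58,"dyh":7,"i":83},"ho":98,"v":78,"x":{"eq":99,"izl":41,"qx":15}}
After op 12 (add /wr 96): {"e":{"dtp":58,"dyh":7,"i":83},"ho":98,"v":78,"wr":96,"x":{"eq":99,"izl":41,"qx":15}}
After op 13 (replace /e/i 45): {"e":{"dtp":58,"dyh":7,"i":45},"ho":98,"v":78,"wr":96,"x":{"eq":99,"izl":41,"qx":15}}
After op 14 (add /e/cn 5): {"e":{"cn":5,"dtp":58,"dyh":7,"i":45},"ho":98,"v":78,"wr":96,"x":{"eq":99,"izl":41,"qx":15}}
After op 15 (replace /x/eq 62): {"e":{"cn":5,"dtp":58,"dyh":7,"i":45},"ho":98,"v":78,"wr":96,"x":{"eq":62,"izl":41,"qx":15}}
After op 16 (replace /x/izl 93): {"e":{"cn":5,"dtp":58,"dyh":7,"i":45},"ho":98,"v":78,"wr":96,"x":{"eq":62,"izl":93,"qx":15}}
After op 17 (replace /ho 58): {"e":{"cn":5,"dtp":58,"dyh":7,"i":45},"ho":58,"v":78,"wr":96,"x":{"eq":62,"izl":93,"qx":15}}
After op 18 (add /yat 17): {"e":{"cn":5,"dtp":58,"dyh":7,"i":45},"ho":58,"v":78,"wr":96,"x":{"eq":62,"izl":93,"qx":15},"yat":17}
After op 19 (replace /x/qx 20): {"e":{"cn":5,"dtp":58,"dyh":7,"i":45},"ho":58,"v":78,"wr":96,"x":{"eq":62,"izl":93,"qx":20},"yat":17}
After op 20 (remove /e/i): {"e":{"cn":5,"dtp":58,"dyh":7},"ho":58,"v":78,"wr":96,"x":{"eq":62,"izl":93,"qx":20},"yat":17}
After op 21 (replace /ho 73): {"e":{"cn":5,"dtp":58,"dyh":7},"ho":73,"v":78,"wr":96,"x":{"eq":62,"izl":93,"qx":20},"yat":17}
After op 22 (add /e/tn 83): {"e":{"cn":5,"dtp":58,"dyh":7,"tn":83},"ho":73,"v":78,"wr":96,"x":{"eq":62,"izl":93,"qx":20},"yat":17}
After op 23 (replace /ho 74): {"e":{"cn":5,"dtp":58,"dyh":7,"tn":83},"ho":74,"v":78,"wr":96,"x":{"eq":62,"izl":93,"qx":20},"yat":17}
After op 24 (remove /wr): {"e":{"cn":5,"dtp":58,"dyh":7,"tn":83},"ho":74,"v":78,"x":{"eq":62,"izl":93,"qx":20},"yat":17}
After op 25 (remove /e/dyh): {"e":{"cn":5,"dtp":58,"tn":83},"ho":74,"v":78,"x":{"eq":62,"izl":93,"qx":20},"yat":17}
Size at path /x: 3

Answer: 3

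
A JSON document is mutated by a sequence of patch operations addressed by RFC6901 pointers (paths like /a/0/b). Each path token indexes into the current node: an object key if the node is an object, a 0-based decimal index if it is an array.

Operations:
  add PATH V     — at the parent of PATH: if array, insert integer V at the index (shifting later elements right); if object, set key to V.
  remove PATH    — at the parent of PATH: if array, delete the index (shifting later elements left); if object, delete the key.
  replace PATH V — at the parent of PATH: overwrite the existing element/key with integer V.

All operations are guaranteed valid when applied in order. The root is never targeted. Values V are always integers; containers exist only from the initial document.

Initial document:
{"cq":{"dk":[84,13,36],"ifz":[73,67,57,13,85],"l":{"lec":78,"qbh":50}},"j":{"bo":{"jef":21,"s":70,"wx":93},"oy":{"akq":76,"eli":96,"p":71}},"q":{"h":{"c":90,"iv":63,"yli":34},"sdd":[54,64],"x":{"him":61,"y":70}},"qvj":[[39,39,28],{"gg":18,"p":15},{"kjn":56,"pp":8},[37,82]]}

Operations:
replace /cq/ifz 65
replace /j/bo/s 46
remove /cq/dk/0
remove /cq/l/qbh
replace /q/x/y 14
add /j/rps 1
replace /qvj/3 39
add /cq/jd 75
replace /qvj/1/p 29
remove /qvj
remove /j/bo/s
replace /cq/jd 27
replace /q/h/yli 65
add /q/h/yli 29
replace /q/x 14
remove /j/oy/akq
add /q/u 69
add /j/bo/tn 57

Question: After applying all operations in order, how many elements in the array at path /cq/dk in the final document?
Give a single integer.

Answer: 2

Derivation:
After op 1 (replace /cq/ifz 65): {"cq":{"dk":[84,13,36],"ifz":65,"l":{"lec":78,"qbh":50}},"j":{"bo":{"jef":21,"s":70,"wx":93},"oy":{"akq":76,"eli":96,"p":71}},"q":{"h":{"c":90,"iv":63,"yli":34},"sdd":[54,64],"x":{"him":61,"y":70}},"qvj":[[39,39,28],{"gg":18,"p":15},{"kjn":56,"pp":8},[37,82]]}
After op 2 (replace /j/bo/s 46): {"cq":{"dk":[84,13,36],"ifz":65,"l":{"lec":78,"qbh":50}},"j":{"bo":{"jef":21,"s":46,"wx":93},"oy":{"akq":76,"eli":96,"p":71}},"q":{"h":{"c":90,"iv":63,"yli":34},"sdd":[54,64],"x":{"him":61,"y":70}},"qvj":[[39,39,28],{"gg":18,"p":15},{"kjn":56,"pp":8},[37,82]]}
After op 3 (remove /cq/dk/0): {"cq":{"dk":[13,36],"ifz":65,"l":{"lec":78,"qbh":50}},"j":{"bo":{"jef":21,"s":46,"wx":93},"oy":{"akq":76,"eli":96,"p":71}},"q":{"h":{"c":90,"iv":63,"yli":34},"sdd":[54,64],"x":{"him":61,"y":70}},"qvj":[[39,39,28],{"gg":18,"p":15},{"kjn":56,"pp":8},[37,82]]}
After op 4 (remove /cq/l/qbh): {"cq":{"dk":[13,36],"ifz":65,"l":{"lec":78}},"j":{"bo":{"jef":21,"s":46,"wx":93},"oy":{"akq":76,"eli":96,"p":71}},"q":{"h":{"c":90,"iv":63,"yli":34},"sdd":[54,64],"x":{"him":61,"y":70}},"qvj":[[39,39,28],{"gg":18,"p":15},{"kjn":56,"pp":8},[37,82]]}
After op 5 (replace /q/x/y 14): {"cq":{"dk":[13,36],"ifz":65,"l":{"lec":78}},"j":{"bo":{"jef":21,"s":46,"wx":93},"oy":{"akq":76,"eli":96,"p":71}},"q":{"h":{"c":90,"iv":63,"yli":34},"sdd":[54,64],"x":{"him":61,"y":14}},"qvj":[[39,39,28],{"gg":18,"p":15},{"kjn":56,"pp":8},[37,82]]}
After op 6 (add /j/rps 1): {"cq":{"dk":[13,36],"ifz":65,"l":{"lec":78}},"j":{"bo":{"jef":21,"s":46,"wx":93},"oy":{"akq":76,"eli":96,"p":71},"rps":1},"q":{"h":{"c":90,"iv":63,"yli":34},"sdd":[54,64],"x":{"him":61,"y":14}},"qvj":[[39,39,28],{"gg":18,"p":15},{"kjn":56,"pp":8},[37,82]]}
After op 7 (replace /qvj/3 39): {"cq":{"dk":[13,36],"ifz":65,"l":{"lec":78}},"j":{"bo":{"jef":21,"s":46,"wx":93},"oy":{"akq":76,"eli":96,"p":71},"rps":1},"q":{"h":{"c":90,"iv":63,"yli":34},"sdd":[54,64],"x":{"him":61,"y":14}},"qvj":[[39,39,28],{"gg":18,"p":15},{"kjn":56,"pp":8},39]}
After op 8 (add /cq/jd 75): {"cq":{"dk":[13,36],"ifz":65,"jd":75,"l":{"lec":78}},"j":{"bo":{"jef":21,"s":46,"wx":93},"oy":{"akq":76,"eli":96,"p":71},"rps":1},"q":{"h":{"c":90,"iv":63,"yli":34},"sdd":[54,64],"x":{"him":61,"y":14}},"qvj":[[39,39,28],{"gg":18,"p":15},{"kjn":56,"pp":8},39]}
After op 9 (replace /qvj/1/p 29): {"cq":{"dk":[13,36],"ifz":65,"jd":75,"l":{"lec":78}},"j":{"bo":{"jef":21,"s":46,"wx":93},"oy":{"akq":76,"eli":96,"p":71},"rps":1},"q":{"h":{"c":90,"iv":63,"yli":34},"sdd":[54,64],"x":{"him":61,"y":14}},"qvj":[[39,39,28],{"gg":18,"p":29},{"kjn":56,"pp":8},39]}
After op 10 (remove /qvj): {"cq":{"dk":[13,36],"ifz":65,"jd":75,"l":{"lec":78}},"j":{"bo":{"jef":21,"s":46,"wx":93},"oy":{"akq":76,"eli":96,"p":71},"rps":1},"q":{"h":{"c":90,"iv":63,"yli":34},"sdd":[54,64],"x":{"him":61,"y":14}}}
After op 11 (remove /j/bo/s): {"cq":{"dk":[13,36],"ifz":65,"jd":75,"l":{"lec":78}},"j":{"bo":{"jef":21,"wx":93},"oy":{"akq":76,"eli":96,"p":71},"rps":1},"q":{"h":{"c":90,"iv":63,"yli":34},"sdd":[54,64],"x":{"him":61,"y":14}}}
After op 12 (replace /cq/jd 27): {"cq":{"dk":[13,36],"ifz":65,"jd":27,"l":{"lec":78}},"j":{"bo":{"jef":21,"wx":93},"oy":{"akq":76,"eli":96,"p":71},"rps":1},"q":{"h":{"c":90,"iv":63,"yli":34},"sdd":[54,64],"x":{"him":61,"y":14}}}
After op 13 (replace /q/h/yli 65): {"cq":{"dk":[13,36],"ifz":65,"jd":27,"l":{"lec":78}},"j":{"bo":{"jef":21,"wx":93},"oy":{"akq":76,"eli":96,"p":71},"rps":1},"q":{"h":{"c":90,"iv":63,"yli":65},"sdd":[54,64],"x":{"him":61,"y":14}}}
After op 14 (add /q/h/yli 29): {"cq":{"dk":[13,36],"ifz":65,"jd":27,"l":{"lec":78}},"j":{"bo":{"jef":21,"wx":93},"oy":{"akq":76,"eli":96,"p":71},"rps":1},"q":{"h":{"c":90,"iv":63,"yli":29},"sdd":[54,64],"x":{"him":61,"y":14}}}
After op 15 (replace /q/x 14): {"cq":{"dk":[13,36],"ifz":65,"jd":27,"l":{"lec":78}},"j":{"bo":{"jef":21,"wx":93},"oy":{"akq":76,"eli":96,"p":71},"rps":1},"q":{"h":{"c":90,"iv":63,"yli":29},"sdd":[54,64],"x":14}}
After op 16 (remove /j/oy/akq): {"cq":{"dk":[13,36],"ifz":65,"jd":27,"l":{"lec":78}},"j":{"bo":{"jef":21,"wx":93},"oy":{"eli":96,"p":71},"rps":1},"q":{"h":{"c":90,"iv":63,"yli":29},"sdd":[54,64],"x":14}}
After op 17 (add /q/u 69): {"cq":{"dk":[13,36],"ifz":65,"jd":27,"l":{"lec":78}},"j":{"bo":{"jef":21,"wx":93},"oy":{"eli":96,"p":71},"rps":1},"q":{"h":{"c":90,"iv":63,"yli":29},"sdd":[54,64],"u":69,"x":14}}
After op 18 (add /j/bo/tn 57): {"cq":{"dk":[13,36],"ifz":65,"jd":27,"l":{"lec":78}},"j":{"bo":{"jef":21,"tn":57,"wx":93},"oy":{"eli":96,"p":71},"rps":1},"q":{"h":{"c":90,"iv":63,"yli":29},"sdd":[54,64],"u":69,"x":14}}
Size at path /cq/dk: 2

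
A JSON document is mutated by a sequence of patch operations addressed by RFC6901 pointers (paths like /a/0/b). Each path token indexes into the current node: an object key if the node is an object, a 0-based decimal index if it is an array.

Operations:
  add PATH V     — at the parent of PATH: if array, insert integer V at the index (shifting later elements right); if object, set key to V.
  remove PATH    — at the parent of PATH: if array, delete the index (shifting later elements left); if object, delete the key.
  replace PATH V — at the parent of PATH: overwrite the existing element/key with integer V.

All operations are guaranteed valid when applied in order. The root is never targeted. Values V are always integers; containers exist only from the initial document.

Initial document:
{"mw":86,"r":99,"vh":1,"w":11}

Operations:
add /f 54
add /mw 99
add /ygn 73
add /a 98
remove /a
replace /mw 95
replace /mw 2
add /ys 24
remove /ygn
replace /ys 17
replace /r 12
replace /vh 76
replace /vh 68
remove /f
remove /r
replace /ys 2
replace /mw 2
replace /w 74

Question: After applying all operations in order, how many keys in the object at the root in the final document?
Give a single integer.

Answer: 4

Derivation:
After op 1 (add /f 54): {"f":54,"mw":86,"r":99,"vh":1,"w":11}
After op 2 (add /mw 99): {"f":54,"mw":99,"r":99,"vh":1,"w":11}
After op 3 (add /ygn 73): {"f":54,"mw":99,"r":99,"vh":1,"w":11,"ygn":73}
After op 4 (add /a 98): {"a":98,"f":54,"mw":99,"r":99,"vh":1,"w":11,"ygn":73}
After op 5 (remove /a): {"f":54,"mw":99,"r":99,"vh":1,"w":11,"ygn":73}
After op 6 (replace /mw 95): {"f":54,"mw":95,"r":99,"vh":1,"w":11,"ygn":73}
After op 7 (replace /mw 2): {"f":54,"mw":2,"r":99,"vh":1,"w":11,"ygn":73}
After op 8 (add /ys 24): {"f":54,"mw":2,"r":99,"vh":1,"w":11,"ygn":73,"ys":24}
After op 9 (remove /ygn): {"f":54,"mw":2,"r":99,"vh":1,"w":11,"ys":24}
After op 10 (replace /ys 17): {"f":54,"mw":2,"r":99,"vh":1,"w":11,"ys":17}
After op 11 (replace /r 12): {"f":54,"mw":2,"r":12,"vh":1,"w":11,"ys":17}
After op 12 (replace /vh 76): {"f":54,"mw":2,"r":12,"vh":76,"w":11,"ys":17}
After op 13 (replace /vh 68): {"f":54,"mw":2,"r":12,"vh":68,"w":11,"ys":17}
After op 14 (remove /f): {"mw":2,"r":12,"vh":68,"w":11,"ys":17}
After op 15 (remove /r): {"mw":2,"vh":68,"w":11,"ys":17}
After op 16 (replace /ys 2): {"mw":2,"vh":68,"w":11,"ys":2}
After op 17 (replace /mw 2): {"mw":2,"vh":68,"w":11,"ys":2}
After op 18 (replace /w 74): {"mw":2,"vh":68,"w":74,"ys":2}
Size at the root: 4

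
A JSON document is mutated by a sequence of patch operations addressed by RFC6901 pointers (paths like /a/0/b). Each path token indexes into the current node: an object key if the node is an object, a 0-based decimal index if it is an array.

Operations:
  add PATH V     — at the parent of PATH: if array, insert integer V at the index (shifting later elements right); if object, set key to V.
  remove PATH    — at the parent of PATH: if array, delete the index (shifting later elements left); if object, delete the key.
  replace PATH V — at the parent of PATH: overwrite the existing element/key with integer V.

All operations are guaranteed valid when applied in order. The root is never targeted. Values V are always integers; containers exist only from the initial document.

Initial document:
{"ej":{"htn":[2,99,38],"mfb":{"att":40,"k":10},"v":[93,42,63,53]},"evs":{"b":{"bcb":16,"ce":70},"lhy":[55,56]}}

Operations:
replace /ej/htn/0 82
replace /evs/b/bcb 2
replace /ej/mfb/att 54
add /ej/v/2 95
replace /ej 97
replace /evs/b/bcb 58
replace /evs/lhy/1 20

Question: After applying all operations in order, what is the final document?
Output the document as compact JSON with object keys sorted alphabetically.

After op 1 (replace /ej/htn/0 82): {"ej":{"htn":[82,99,38],"mfb":{"att":40,"k":10},"v":[93,42,63,53]},"evs":{"b":{"bcb":16,"ce":70},"lhy":[55,56]}}
After op 2 (replace /evs/b/bcb 2): {"ej":{"htn":[82,99,38],"mfb":{"att":40,"k":10},"v":[93,42,63,53]},"evs":{"b":{"bcb":2,"ce":70},"lhy":[55,56]}}
After op 3 (replace /ej/mfb/att 54): {"ej":{"htn":[82,99,38],"mfb":{"att":54,"k":10},"v":[93,42,63,53]},"evs":{"b":{"bcb":2,"ce":70},"lhy":[55,56]}}
After op 4 (add /ej/v/2 95): {"ej":{"htn":[82,99,38],"mfb":{"att":54,"k":10},"v":[93,42,95,63,53]},"evs":{"b":{"bcb":2,"ce":70},"lhy":[55,56]}}
After op 5 (replace /ej 97): {"ej":97,"evs":{"b":{"bcb":2,"ce":70},"lhy":[55,56]}}
After op 6 (replace /evs/b/bcb 58): {"ej":97,"evs":{"b":{"bcb":58,"ce":70},"lhy":[55,56]}}
After op 7 (replace /evs/lhy/1 20): {"ej":97,"evs":{"b":{"bcb":58,"ce":70},"lhy":[55,20]}}

Answer: {"ej":97,"evs":{"b":{"bcb":58,"ce":70},"lhy":[55,20]}}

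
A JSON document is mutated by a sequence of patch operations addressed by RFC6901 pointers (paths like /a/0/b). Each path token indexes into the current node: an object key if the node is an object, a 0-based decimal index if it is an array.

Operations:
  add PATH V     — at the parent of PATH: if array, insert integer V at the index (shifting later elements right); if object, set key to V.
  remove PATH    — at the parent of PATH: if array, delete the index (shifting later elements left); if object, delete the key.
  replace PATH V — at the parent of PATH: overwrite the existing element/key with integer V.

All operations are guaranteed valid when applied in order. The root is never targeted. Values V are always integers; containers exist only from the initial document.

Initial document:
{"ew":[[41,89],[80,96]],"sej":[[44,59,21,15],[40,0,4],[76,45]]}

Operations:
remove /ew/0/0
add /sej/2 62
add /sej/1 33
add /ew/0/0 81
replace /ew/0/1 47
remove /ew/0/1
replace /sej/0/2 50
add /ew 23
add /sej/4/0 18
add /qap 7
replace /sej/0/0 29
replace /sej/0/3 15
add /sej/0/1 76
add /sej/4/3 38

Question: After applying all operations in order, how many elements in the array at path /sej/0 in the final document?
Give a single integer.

Answer: 5

Derivation:
After op 1 (remove /ew/0/0): {"ew":[[89],[80,96]],"sej":[[44,59,21,15],[40,0,4],[76,45]]}
After op 2 (add /sej/2 62): {"ew":[[89],[80,96]],"sej":[[44,59,21,15],[40,0,4],62,[76,45]]}
After op 3 (add /sej/1 33): {"ew":[[89],[80,96]],"sej":[[44,59,21,15],33,[40,0,4],62,[76,45]]}
After op 4 (add /ew/0/0 81): {"ew":[[81,89],[80,96]],"sej":[[44,59,21,15],33,[40,0,4],62,[76,45]]}
After op 5 (replace /ew/0/1 47): {"ew":[[81,47],[80,96]],"sej":[[44,59,21,15],33,[40,0,4],62,[76,45]]}
After op 6 (remove /ew/0/1): {"ew":[[81],[80,96]],"sej":[[44,59,21,15],33,[40,0,4],62,[76,45]]}
After op 7 (replace /sej/0/2 50): {"ew":[[81],[80,96]],"sej":[[44,59,50,15],33,[40,0,4],62,[76,45]]}
After op 8 (add /ew 23): {"ew":23,"sej":[[44,59,50,15],33,[40,0,4],62,[76,45]]}
After op 9 (add /sej/4/0 18): {"ew":23,"sej":[[44,59,50,15],33,[40,0,4],62,[18,76,45]]}
After op 10 (add /qap 7): {"ew":23,"qap":7,"sej":[[44,59,50,15],33,[40,0,4],62,[18,76,45]]}
After op 11 (replace /sej/0/0 29): {"ew":23,"qap":7,"sej":[[29,59,50,15],33,[40,0,4],62,[18,76,45]]}
After op 12 (replace /sej/0/3 15): {"ew":23,"qap":7,"sej":[[29,59,50,15],33,[40,0,4],62,[18,76,45]]}
After op 13 (add /sej/0/1 76): {"ew":23,"qap":7,"sej":[[29,76,59,50,15],33,[40,0,4],62,[18,76,45]]}
After op 14 (add /sej/4/3 38): {"ew":23,"qap":7,"sej":[[29,76,59,50,15],33,[40,0,4],62,[18,76,45,38]]}
Size at path /sej/0: 5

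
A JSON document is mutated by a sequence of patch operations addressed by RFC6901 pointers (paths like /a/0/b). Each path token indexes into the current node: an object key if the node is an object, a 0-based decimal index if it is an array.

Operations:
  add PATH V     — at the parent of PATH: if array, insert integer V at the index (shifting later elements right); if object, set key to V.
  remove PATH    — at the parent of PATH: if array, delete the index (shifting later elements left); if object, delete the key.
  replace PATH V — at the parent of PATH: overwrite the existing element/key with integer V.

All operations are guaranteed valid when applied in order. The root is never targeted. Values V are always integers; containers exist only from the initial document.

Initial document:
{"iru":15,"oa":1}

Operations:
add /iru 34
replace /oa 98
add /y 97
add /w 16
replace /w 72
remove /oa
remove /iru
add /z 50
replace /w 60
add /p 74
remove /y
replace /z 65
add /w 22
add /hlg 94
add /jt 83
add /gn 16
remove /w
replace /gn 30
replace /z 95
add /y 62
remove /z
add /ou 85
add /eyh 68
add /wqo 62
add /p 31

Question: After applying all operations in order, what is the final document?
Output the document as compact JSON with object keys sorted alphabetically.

Answer: {"eyh":68,"gn":30,"hlg":94,"jt":83,"ou":85,"p":31,"wqo":62,"y":62}

Derivation:
After op 1 (add /iru 34): {"iru":34,"oa":1}
After op 2 (replace /oa 98): {"iru":34,"oa":98}
After op 3 (add /y 97): {"iru":34,"oa":98,"y":97}
After op 4 (add /w 16): {"iru":34,"oa":98,"w":16,"y":97}
After op 5 (replace /w 72): {"iru":34,"oa":98,"w":72,"y":97}
After op 6 (remove /oa): {"iru":34,"w":72,"y":97}
After op 7 (remove /iru): {"w":72,"y":97}
After op 8 (add /z 50): {"w":72,"y":97,"z":50}
After op 9 (replace /w 60): {"w":60,"y":97,"z":50}
After op 10 (add /p 74): {"p":74,"w":60,"y":97,"z":50}
After op 11 (remove /y): {"p":74,"w":60,"z":50}
After op 12 (replace /z 65): {"p":74,"w":60,"z":65}
After op 13 (add /w 22): {"p":74,"w":22,"z":65}
After op 14 (add /hlg 94): {"hlg":94,"p":74,"w":22,"z":65}
After op 15 (add /jt 83): {"hlg":94,"jt":83,"p":74,"w":22,"z":65}
After op 16 (add /gn 16): {"gn":16,"hlg":94,"jt":83,"p":74,"w":22,"z":65}
After op 17 (remove /w): {"gn":16,"hlg":94,"jt":83,"p":74,"z":65}
After op 18 (replace /gn 30): {"gn":30,"hlg":94,"jt":83,"p":74,"z":65}
After op 19 (replace /z 95): {"gn":30,"hlg":94,"jt":83,"p":74,"z":95}
After op 20 (add /y 62): {"gn":30,"hlg":94,"jt":83,"p":74,"y":62,"z":95}
After op 21 (remove /z): {"gn":30,"hlg":94,"jt":83,"p":74,"y":62}
After op 22 (add /ou 85): {"gn":30,"hlg":94,"jt":83,"ou":85,"p":74,"y":62}
After op 23 (add /eyh 68): {"eyh":68,"gn":30,"hlg":94,"jt":83,"ou":85,"p":74,"y":62}
After op 24 (add /wqo 62): {"eyh":68,"gn":30,"hlg":94,"jt":83,"ou":85,"p":74,"wqo":62,"y":62}
After op 25 (add /p 31): {"eyh":68,"gn":30,"hlg":94,"jt":83,"ou":85,"p":31,"wqo":62,"y":62}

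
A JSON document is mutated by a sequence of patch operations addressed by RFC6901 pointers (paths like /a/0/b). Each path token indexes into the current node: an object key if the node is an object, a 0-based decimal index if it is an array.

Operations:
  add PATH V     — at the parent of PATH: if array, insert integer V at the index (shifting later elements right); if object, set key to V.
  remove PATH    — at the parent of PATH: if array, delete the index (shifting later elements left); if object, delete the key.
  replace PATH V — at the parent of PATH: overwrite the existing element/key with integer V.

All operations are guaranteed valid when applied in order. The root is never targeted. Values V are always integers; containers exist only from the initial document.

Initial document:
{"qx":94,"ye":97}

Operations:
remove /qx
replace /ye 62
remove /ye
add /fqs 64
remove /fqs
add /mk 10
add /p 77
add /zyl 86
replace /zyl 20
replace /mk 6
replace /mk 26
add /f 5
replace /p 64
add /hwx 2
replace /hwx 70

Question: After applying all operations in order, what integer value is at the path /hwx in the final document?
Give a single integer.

After op 1 (remove /qx): {"ye":97}
After op 2 (replace /ye 62): {"ye":62}
After op 3 (remove /ye): {}
After op 4 (add /fqs 64): {"fqs":64}
After op 5 (remove /fqs): {}
After op 6 (add /mk 10): {"mk":10}
After op 7 (add /p 77): {"mk":10,"p":77}
After op 8 (add /zyl 86): {"mk":10,"p":77,"zyl":86}
After op 9 (replace /zyl 20): {"mk":10,"p":77,"zyl":20}
After op 10 (replace /mk 6): {"mk":6,"p":77,"zyl":20}
After op 11 (replace /mk 26): {"mk":26,"p":77,"zyl":20}
After op 12 (add /f 5): {"f":5,"mk":26,"p":77,"zyl":20}
After op 13 (replace /p 64): {"f":5,"mk":26,"p":64,"zyl":20}
After op 14 (add /hwx 2): {"f":5,"hwx":2,"mk":26,"p":64,"zyl":20}
After op 15 (replace /hwx 70): {"f":5,"hwx":70,"mk":26,"p":64,"zyl":20}
Value at /hwx: 70

Answer: 70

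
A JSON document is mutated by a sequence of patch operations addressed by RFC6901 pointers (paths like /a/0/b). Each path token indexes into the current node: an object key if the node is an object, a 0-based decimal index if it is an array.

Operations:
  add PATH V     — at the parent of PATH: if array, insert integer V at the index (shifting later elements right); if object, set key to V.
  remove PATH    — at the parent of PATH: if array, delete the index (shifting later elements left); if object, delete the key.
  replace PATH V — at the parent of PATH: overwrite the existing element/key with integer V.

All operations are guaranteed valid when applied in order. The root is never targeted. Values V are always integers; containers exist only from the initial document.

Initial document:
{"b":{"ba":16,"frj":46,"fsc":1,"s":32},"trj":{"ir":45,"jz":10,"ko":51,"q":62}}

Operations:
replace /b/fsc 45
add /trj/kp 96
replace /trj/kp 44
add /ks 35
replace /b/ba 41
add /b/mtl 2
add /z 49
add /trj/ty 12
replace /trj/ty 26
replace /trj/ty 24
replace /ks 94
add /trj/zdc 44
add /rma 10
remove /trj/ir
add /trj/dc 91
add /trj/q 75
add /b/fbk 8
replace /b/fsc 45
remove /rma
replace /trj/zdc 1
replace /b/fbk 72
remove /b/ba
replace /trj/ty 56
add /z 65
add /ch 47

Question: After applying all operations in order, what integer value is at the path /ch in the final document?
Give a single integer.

Answer: 47

Derivation:
After op 1 (replace /b/fsc 45): {"b":{"ba":16,"frj":46,"fsc":45,"s":32},"trj":{"ir":45,"jz":10,"ko":51,"q":62}}
After op 2 (add /trj/kp 96): {"b":{"ba":16,"frj":46,"fsc":45,"s":32},"trj":{"ir":45,"jz":10,"ko":51,"kp":96,"q":62}}
After op 3 (replace /trj/kp 44): {"b":{"ba":16,"frj":46,"fsc":45,"s":32},"trj":{"ir":45,"jz":10,"ko":51,"kp":44,"q":62}}
After op 4 (add /ks 35): {"b":{"ba":16,"frj":46,"fsc":45,"s":32},"ks":35,"trj":{"ir":45,"jz":10,"ko":51,"kp":44,"q":62}}
After op 5 (replace /b/ba 41): {"b":{"ba":41,"frj":46,"fsc":45,"s":32},"ks":35,"trj":{"ir":45,"jz":10,"ko":51,"kp":44,"q":62}}
After op 6 (add /b/mtl 2): {"b":{"ba":41,"frj":46,"fsc":45,"mtl":2,"s":32},"ks":35,"trj":{"ir":45,"jz":10,"ko":51,"kp":44,"q":62}}
After op 7 (add /z 49): {"b":{"ba":41,"frj":46,"fsc":45,"mtl":2,"s":32},"ks":35,"trj":{"ir":45,"jz":10,"ko":51,"kp":44,"q":62},"z":49}
After op 8 (add /trj/ty 12): {"b":{"ba":41,"frj":46,"fsc":45,"mtl":2,"s":32},"ks":35,"trj":{"ir":45,"jz":10,"ko":51,"kp":44,"q":62,"ty":12},"z":49}
After op 9 (replace /trj/ty 26): {"b":{"ba":41,"frj":46,"fsc":45,"mtl":2,"s":32},"ks":35,"trj":{"ir":45,"jz":10,"ko":51,"kp":44,"q":62,"ty":26},"z":49}
After op 10 (replace /trj/ty 24): {"b":{"ba":41,"frj":46,"fsc":45,"mtl":2,"s":32},"ks":35,"trj":{"ir":45,"jz":10,"ko":51,"kp":44,"q":62,"ty":24},"z":49}
After op 11 (replace /ks 94): {"b":{"ba":41,"frj":46,"fsc":45,"mtl":2,"s":32},"ks":94,"trj":{"ir":45,"jz":10,"ko":51,"kp":44,"q":62,"ty":24},"z":49}
After op 12 (add /trj/zdc 44): {"b":{"ba":41,"frj":46,"fsc":45,"mtl":2,"s":32},"ks":94,"trj":{"ir":45,"jz":10,"ko":51,"kp":44,"q":62,"ty":24,"zdc":44},"z":49}
After op 13 (add /rma 10): {"b":{"ba":41,"frj":46,"fsc":45,"mtl":2,"s":32},"ks":94,"rma":10,"trj":{"ir":45,"jz":10,"ko":51,"kp":44,"q":62,"ty":24,"zdc":44},"z":49}
After op 14 (remove /trj/ir): {"b":{"ba":41,"frj":46,"fsc":45,"mtl":2,"s":32},"ks":94,"rma":10,"trj":{"jz":10,"ko":51,"kp":44,"q":62,"ty":24,"zdc":44},"z":49}
After op 15 (add /trj/dc 91): {"b":{"ba":41,"frj":46,"fsc":45,"mtl":2,"s":32},"ks":94,"rma":10,"trj":{"dc":91,"jz":10,"ko":51,"kp":44,"q":62,"ty":24,"zdc":44},"z":49}
After op 16 (add /trj/q 75): {"b":{"ba":41,"frj":46,"fsc":45,"mtl":2,"s":32},"ks":94,"rma":10,"trj":{"dc":91,"jz":10,"ko":51,"kp":44,"q":75,"ty":24,"zdc":44},"z":49}
After op 17 (add /b/fbk 8): {"b":{"ba":41,"fbk":8,"frj":46,"fsc":45,"mtl":2,"s":32},"ks":94,"rma":10,"trj":{"dc":91,"jz":10,"ko":51,"kp":44,"q":75,"ty":24,"zdc":44},"z":49}
After op 18 (replace /b/fsc 45): {"b":{"ba":41,"fbk":8,"frj":46,"fsc":45,"mtl":2,"s":32},"ks":94,"rma":10,"trj":{"dc":91,"jz":10,"ko":51,"kp":44,"q":75,"ty":24,"zdc":44},"z":49}
After op 19 (remove /rma): {"b":{"ba":41,"fbk":8,"frj":46,"fsc":45,"mtl":2,"s":32},"ks":94,"trj":{"dc":91,"jz":10,"ko":51,"kp":44,"q":75,"ty":24,"zdc":44},"z":49}
After op 20 (replace /trj/zdc 1): {"b":{"ba":41,"fbk":8,"frj":46,"fsc":45,"mtl":2,"s":32},"ks":94,"trj":{"dc":91,"jz":10,"ko":51,"kp":44,"q":75,"ty":24,"zdc":1},"z":49}
After op 21 (replace /b/fbk 72): {"b":{"ba":41,"fbk":72,"frj":46,"fsc":45,"mtl":2,"s":32},"ks":94,"trj":{"dc":91,"jz":10,"ko":51,"kp":44,"q":75,"ty":24,"zdc":1},"z":49}
After op 22 (remove /b/ba): {"b":{"fbk":72,"frj":46,"fsc":45,"mtl":2,"s":32},"ks":94,"trj":{"dc":91,"jz":10,"ko":51,"kp":44,"q":75,"ty":24,"zdc":1},"z":49}
After op 23 (replace /trj/ty 56): {"b":{"fbk":72,"frj":46,"fsc":45,"mtl":2,"s":32},"ks":94,"trj":{"dc":91,"jz":10,"ko":51,"kp":44,"q":75,"ty":56,"zdc":1},"z":49}
After op 24 (add /z 65): {"b":{"fbk":72,"frj":46,"fsc":45,"mtl":2,"s":32},"ks":94,"trj":{"dc":91,"jz":10,"ko":51,"kp":44,"q":75,"ty":56,"zdc":1},"z":65}
After op 25 (add /ch 47): {"b":{"fbk":72,"frj":46,"fsc":45,"mtl":2,"s":32},"ch":47,"ks":94,"trj":{"dc":91,"jz":10,"ko":51,"kp":44,"q":75,"ty":56,"zdc":1},"z":65}
Value at /ch: 47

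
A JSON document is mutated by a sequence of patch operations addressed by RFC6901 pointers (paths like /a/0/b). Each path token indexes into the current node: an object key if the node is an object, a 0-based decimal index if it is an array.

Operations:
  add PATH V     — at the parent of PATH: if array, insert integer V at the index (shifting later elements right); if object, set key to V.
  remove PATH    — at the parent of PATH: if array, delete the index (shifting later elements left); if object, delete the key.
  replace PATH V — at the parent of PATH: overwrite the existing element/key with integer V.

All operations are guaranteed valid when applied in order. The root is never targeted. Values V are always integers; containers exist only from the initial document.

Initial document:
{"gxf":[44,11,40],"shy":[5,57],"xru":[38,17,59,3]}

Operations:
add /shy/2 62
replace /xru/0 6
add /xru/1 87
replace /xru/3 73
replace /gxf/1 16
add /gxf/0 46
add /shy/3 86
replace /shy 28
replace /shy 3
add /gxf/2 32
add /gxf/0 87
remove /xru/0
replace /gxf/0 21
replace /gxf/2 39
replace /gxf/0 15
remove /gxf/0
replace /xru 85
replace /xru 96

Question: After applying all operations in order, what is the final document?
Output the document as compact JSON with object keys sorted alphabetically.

Answer: {"gxf":[46,39,32,16,40],"shy":3,"xru":96}

Derivation:
After op 1 (add /shy/2 62): {"gxf":[44,11,40],"shy":[5,57,62],"xru":[38,17,59,3]}
After op 2 (replace /xru/0 6): {"gxf":[44,11,40],"shy":[5,57,62],"xru":[6,17,59,3]}
After op 3 (add /xru/1 87): {"gxf":[44,11,40],"shy":[5,57,62],"xru":[6,87,17,59,3]}
After op 4 (replace /xru/3 73): {"gxf":[44,11,40],"shy":[5,57,62],"xru":[6,87,17,73,3]}
After op 5 (replace /gxf/1 16): {"gxf":[44,16,40],"shy":[5,57,62],"xru":[6,87,17,73,3]}
After op 6 (add /gxf/0 46): {"gxf":[46,44,16,40],"shy":[5,57,62],"xru":[6,87,17,73,3]}
After op 7 (add /shy/3 86): {"gxf":[46,44,16,40],"shy":[5,57,62,86],"xru":[6,87,17,73,3]}
After op 8 (replace /shy 28): {"gxf":[46,44,16,40],"shy":28,"xru":[6,87,17,73,3]}
After op 9 (replace /shy 3): {"gxf":[46,44,16,40],"shy":3,"xru":[6,87,17,73,3]}
After op 10 (add /gxf/2 32): {"gxf":[46,44,32,16,40],"shy":3,"xru":[6,87,17,73,3]}
After op 11 (add /gxf/0 87): {"gxf":[87,46,44,32,16,40],"shy":3,"xru":[6,87,17,73,3]}
After op 12 (remove /xru/0): {"gxf":[87,46,44,32,16,40],"shy":3,"xru":[87,17,73,3]}
After op 13 (replace /gxf/0 21): {"gxf":[21,46,44,32,16,40],"shy":3,"xru":[87,17,73,3]}
After op 14 (replace /gxf/2 39): {"gxf":[21,46,39,32,16,40],"shy":3,"xru":[87,17,73,3]}
After op 15 (replace /gxf/0 15): {"gxf":[15,46,39,32,16,40],"shy":3,"xru":[87,17,73,3]}
After op 16 (remove /gxf/0): {"gxf":[46,39,32,16,40],"shy":3,"xru":[87,17,73,3]}
After op 17 (replace /xru 85): {"gxf":[46,39,32,16,40],"shy":3,"xru":85}
After op 18 (replace /xru 96): {"gxf":[46,39,32,16,40],"shy":3,"xru":96}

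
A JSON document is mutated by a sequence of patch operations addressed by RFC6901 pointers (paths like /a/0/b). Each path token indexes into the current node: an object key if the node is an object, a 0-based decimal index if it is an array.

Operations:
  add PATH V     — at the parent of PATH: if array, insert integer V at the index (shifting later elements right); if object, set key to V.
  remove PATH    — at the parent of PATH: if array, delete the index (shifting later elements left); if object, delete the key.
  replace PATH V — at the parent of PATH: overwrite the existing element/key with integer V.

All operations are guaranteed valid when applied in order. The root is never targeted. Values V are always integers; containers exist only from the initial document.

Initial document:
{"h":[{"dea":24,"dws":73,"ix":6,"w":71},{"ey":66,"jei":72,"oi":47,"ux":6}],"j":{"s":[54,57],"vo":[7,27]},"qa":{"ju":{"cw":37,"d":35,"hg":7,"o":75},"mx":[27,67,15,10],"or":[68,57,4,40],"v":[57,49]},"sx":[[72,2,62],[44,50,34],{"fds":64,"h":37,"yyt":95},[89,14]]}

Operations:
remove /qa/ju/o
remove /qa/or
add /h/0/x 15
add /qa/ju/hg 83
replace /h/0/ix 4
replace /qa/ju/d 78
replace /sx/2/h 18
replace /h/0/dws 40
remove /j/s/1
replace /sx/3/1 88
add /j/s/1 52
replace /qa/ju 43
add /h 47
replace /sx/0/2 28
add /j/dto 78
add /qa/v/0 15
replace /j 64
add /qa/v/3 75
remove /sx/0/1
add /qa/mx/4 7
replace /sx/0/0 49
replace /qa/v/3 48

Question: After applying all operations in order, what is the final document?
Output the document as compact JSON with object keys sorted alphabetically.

Answer: {"h":47,"j":64,"qa":{"ju":43,"mx":[27,67,15,10,7],"v":[15,57,49,48]},"sx":[[49,28],[44,50,34],{"fds":64,"h":18,"yyt":95},[89,88]]}

Derivation:
After op 1 (remove /qa/ju/o): {"h":[{"dea":24,"dws":73,"ix":6,"w":71},{"ey":66,"jei":72,"oi":47,"ux":6}],"j":{"s":[54,57],"vo":[7,27]},"qa":{"ju":{"cw":37,"d":35,"hg":7},"mx":[27,67,15,10],"or":[68,57,4,40],"v":[57,49]},"sx":[[72,2,62],[44,50,34],{"fds":64,"h":37,"yyt":95},[89,14]]}
After op 2 (remove /qa/or): {"h":[{"dea":24,"dws":73,"ix":6,"w":71},{"ey":66,"jei":72,"oi":47,"ux":6}],"j":{"s":[54,57],"vo":[7,27]},"qa":{"ju":{"cw":37,"d":35,"hg":7},"mx":[27,67,15,10],"v":[57,49]},"sx":[[72,2,62],[44,50,34],{"fds":64,"h":37,"yyt":95},[89,14]]}
After op 3 (add /h/0/x 15): {"h":[{"dea":24,"dws":73,"ix":6,"w":71,"x":15},{"ey":66,"jei":72,"oi":47,"ux":6}],"j":{"s":[54,57],"vo":[7,27]},"qa":{"ju":{"cw":37,"d":35,"hg":7},"mx":[27,67,15,10],"v":[57,49]},"sx":[[72,2,62],[44,50,34],{"fds":64,"h":37,"yyt":95},[89,14]]}
After op 4 (add /qa/ju/hg 83): {"h":[{"dea":24,"dws":73,"ix":6,"w":71,"x":15},{"ey":66,"jei":72,"oi":47,"ux":6}],"j":{"s":[54,57],"vo":[7,27]},"qa":{"ju":{"cw":37,"d":35,"hg":83},"mx":[27,67,15,10],"v":[57,49]},"sx":[[72,2,62],[44,50,34],{"fds":64,"h":37,"yyt":95},[89,14]]}
After op 5 (replace /h/0/ix 4): {"h":[{"dea":24,"dws":73,"ix":4,"w":71,"x":15},{"ey":66,"jei":72,"oi":47,"ux":6}],"j":{"s":[54,57],"vo":[7,27]},"qa":{"ju":{"cw":37,"d":35,"hg":83},"mx":[27,67,15,10],"v":[57,49]},"sx":[[72,2,62],[44,50,34],{"fds":64,"h":37,"yyt":95},[89,14]]}
After op 6 (replace /qa/ju/d 78): {"h":[{"dea":24,"dws":73,"ix":4,"w":71,"x":15},{"ey":66,"jei":72,"oi":47,"ux":6}],"j":{"s":[54,57],"vo":[7,27]},"qa":{"ju":{"cw":37,"d":78,"hg":83},"mx":[27,67,15,10],"v":[57,49]},"sx":[[72,2,62],[44,50,34],{"fds":64,"h":37,"yyt":95},[89,14]]}
After op 7 (replace /sx/2/h 18): {"h":[{"dea":24,"dws":73,"ix":4,"w":71,"x":15},{"ey":66,"jei":72,"oi":47,"ux":6}],"j":{"s":[54,57],"vo":[7,27]},"qa":{"ju":{"cw":37,"d":78,"hg":83},"mx":[27,67,15,10],"v":[57,49]},"sx":[[72,2,62],[44,50,34],{"fds":64,"h":18,"yyt":95},[89,14]]}
After op 8 (replace /h/0/dws 40): {"h":[{"dea":24,"dws":40,"ix":4,"w":71,"x":15},{"ey":66,"jei":72,"oi":47,"ux":6}],"j":{"s":[54,57],"vo":[7,27]},"qa":{"ju":{"cw":37,"d":78,"hg":83},"mx":[27,67,15,10],"v":[57,49]},"sx":[[72,2,62],[44,50,34],{"fds":64,"h":18,"yyt":95},[89,14]]}
After op 9 (remove /j/s/1): {"h":[{"dea":24,"dws":40,"ix":4,"w":71,"x":15},{"ey":66,"jei":72,"oi":47,"ux":6}],"j":{"s":[54],"vo":[7,27]},"qa":{"ju":{"cw":37,"d":78,"hg":83},"mx":[27,67,15,10],"v":[57,49]},"sx":[[72,2,62],[44,50,34],{"fds":64,"h":18,"yyt":95},[89,14]]}
After op 10 (replace /sx/3/1 88): {"h":[{"dea":24,"dws":40,"ix":4,"w":71,"x":15},{"ey":66,"jei":72,"oi":47,"ux":6}],"j":{"s":[54],"vo":[7,27]},"qa":{"ju":{"cw":37,"d":78,"hg":83},"mx":[27,67,15,10],"v":[57,49]},"sx":[[72,2,62],[44,50,34],{"fds":64,"h":18,"yyt":95},[89,88]]}
After op 11 (add /j/s/1 52): {"h":[{"dea":24,"dws":40,"ix":4,"w":71,"x":15},{"ey":66,"jei":72,"oi":47,"ux":6}],"j":{"s":[54,52],"vo":[7,27]},"qa":{"ju":{"cw":37,"d":78,"hg":83},"mx":[27,67,15,10],"v":[57,49]},"sx":[[72,2,62],[44,50,34],{"fds":64,"h":18,"yyt":95},[89,88]]}
After op 12 (replace /qa/ju 43): {"h":[{"dea":24,"dws":40,"ix":4,"w":71,"x":15},{"ey":66,"jei":72,"oi":47,"ux":6}],"j":{"s":[54,52],"vo":[7,27]},"qa":{"ju":43,"mx":[27,67,15,10],"v":[57,49]},"sx":[[72,2,62],[44,50,34],{"fds":64,"h":18,"yyt":95},[89,88]]}
After op 13 (add /h 47): {"h":47,"j":{"s":[54,52],"vo":[7,27]},"qa":{"ju":43,"mx":[27,67,15,10],"v":[57,49]},"sx":[[72,2,62],[44,50,34],{"fds":64,"h":18,"yyt":95},[89,88]]}
After op 14 (replace /sx/0/2 28): {"h":47,"j":{"s":[54,52],"vo":[7,27]},"qa":{"ju":43,"mx":[27,67,15,10],"v":[57,49]},"sx":[[72,2,28],[44,50,34],{"fds":64,"h":18,"yyt":95},[89,88]]}
After op 15 (add /j/dto 78): {"h":47,"j":{"dto":78,"s":[54,52],"vo":[7,27]},"qa":{"ju":43,"mx":[27,67,15,10],"v":[57,49]},"sx":[[72,2,28],[44,50,34],{"fds":64,"h":18,"yyt":95},[89,88]]}
After op 16 (add /qa/v/0 15): {"h":47,"j":{"dto":78,"s":[54,52],"vo":[7,27]},"qa":{"ju":43,"mx":[27,67,15,10],"v":[15,57,49]},"sx":[[72,2,28],[44,50,34],{"fds":64,"h":18,"yyt":95},[89,88]]}
After op 17 (replace /j 64): {"h":47,"j":64,"qa":{"ju":43,"mx":[27,67,15,10],"v":[15,57,49]},"sx":[[72,2,28],[44,50,34],{"fds":64,"h":18,"yyt":95},[89,88]]}
After op 18 (add /qa/v/3 75): {"h":47,"j":64,"qa":{"ju":43,"mx":[27,67,15,10],"v":[15,57,49,75]},"sx":[[72,2,28],[44,50,34],{"fds":64,"h":18,"yyt":95},[89,88]]}
After op 19 (remove /sx/0/1): {"h":47,"j":64,"qa":{"ju":43,"mx":[27,67,15,10],"v":[15,57,49,75]},"sx":[[72,28],[44,50,34],{"fds":64,"h":18,"yyt":95},[89,88]]}
After op 20 (add /qa/mx/4 7): {"h":47,"j":64,"qa":{"ju":43,"mx":[27,67,15,10,7],"v":[15,57,49,75]},"sx":[[72,28],[44,50,34],{"fds":64,"h":18,"yyt":95},[89,88]]}
After op 21 (replace /sx/0/0 49): {"h":47,"j":64,"qa":{"ju":43,"mx":[27,67,15,10,7],"v":[15,57,49,75]},"sx":[[49,28],[44,50,34],{"fds":64,"h":18,"yyt":95},[89,88]]}
After op 22 (replace /qa/v/3 48): {"h":47,"j":64,"qa":{"ju":43,"mx":[27,67,15,10,7],"v":[15,57,49,48]},"sx":[[49,28],[44,50,34],{"fds":64,"h":18,"yyt":95},[89,88]]}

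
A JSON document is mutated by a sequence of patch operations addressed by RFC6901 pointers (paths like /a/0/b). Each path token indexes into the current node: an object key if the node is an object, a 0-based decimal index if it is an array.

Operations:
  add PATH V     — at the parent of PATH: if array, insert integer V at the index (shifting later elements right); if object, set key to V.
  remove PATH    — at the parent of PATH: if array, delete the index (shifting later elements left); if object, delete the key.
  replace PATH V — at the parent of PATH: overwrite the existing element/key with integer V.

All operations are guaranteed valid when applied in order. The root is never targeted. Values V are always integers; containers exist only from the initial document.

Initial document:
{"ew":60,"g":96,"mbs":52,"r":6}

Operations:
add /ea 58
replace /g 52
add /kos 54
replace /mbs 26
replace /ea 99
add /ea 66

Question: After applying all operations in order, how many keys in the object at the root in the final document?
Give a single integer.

After op 1 (add /ea 58): {"ea":58,"ew":60,"g":96,"mbs":52,"r":6}
After op 2 (replace /g 52): {"ea":58,"ew":60,"g":52,"mbs":52,"r":6}
After op 3 (add /kos 54): {"ea":58,"ew":60,"g":52,"kos":54,"mbs":52,"r":6}
After op 4 (replace /mbs 26): {"ea":58,"ew":60,"g":52,"kos":54,"mbs":26,"r":6}
After op 5 (replace /ea 99): {"ea":99,"ew":60,"g":52,"kos":54,"mbs":26,"r":6}
After op 6 (add /ea 66): {"ea":66,"ew":60,"g":52,"kos":54,"mbs":26,"r":6}
Size at the root: 6

Answer: 6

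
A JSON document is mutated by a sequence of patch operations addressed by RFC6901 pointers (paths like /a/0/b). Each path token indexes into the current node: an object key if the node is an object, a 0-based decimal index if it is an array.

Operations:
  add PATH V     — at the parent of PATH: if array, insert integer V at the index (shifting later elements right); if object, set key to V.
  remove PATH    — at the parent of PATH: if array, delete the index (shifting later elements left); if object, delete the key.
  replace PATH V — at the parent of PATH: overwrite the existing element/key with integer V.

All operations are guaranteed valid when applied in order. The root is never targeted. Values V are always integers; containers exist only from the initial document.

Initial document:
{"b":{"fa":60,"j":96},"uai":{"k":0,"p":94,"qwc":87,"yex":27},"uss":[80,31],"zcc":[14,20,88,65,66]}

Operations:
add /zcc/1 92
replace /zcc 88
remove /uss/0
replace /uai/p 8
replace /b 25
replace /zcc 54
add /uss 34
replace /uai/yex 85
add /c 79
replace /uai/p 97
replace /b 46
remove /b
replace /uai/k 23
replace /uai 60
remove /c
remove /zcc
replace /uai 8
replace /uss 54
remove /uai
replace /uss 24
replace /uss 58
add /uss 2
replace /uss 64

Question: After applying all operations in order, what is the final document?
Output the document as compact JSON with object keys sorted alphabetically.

After op 1 (add /zcc/1 92): {"b":{"fa":60,"j":96},"uai":{"k":0,"p":94,"qwc":87,"yex":27},"uss":[80,31],"zcc":[14,92,20,88,65,66]}
After op 2 (replace /zcc 88): {"b":{"fa":60,"j":96},"uai":{"k":0,"p":94,"qwc":87,"yex":27},"uss":[80,31],"zcc":88}
After op 3 (remove /uss/0): {"b":{"fa":60,"j":96},"uai":{"k":0,"p":94,"qwc":87,"yex":27},"uss":[31],"zcc":88}
After op 4 (replace /uai/p 8): {"b":{"fa":60,"j":96},"uai":{"k":0,"p":8,"qwc":87,"yex":27},"uss":[31],"zcc":88}
After op 5 (replace /b 25): {"b":25,"uai":{"k":0,"p":8,"qwc":87,"yex":27},"uss":[31],"zcc":88}
After op 6 (replace /zcc 54): {"b":25,"uai":{"k":0,"p":8,"qwc":87,"yex":27},"uss":[31],"zcc":54}
After op 7 (add /uss 34): {"b":25,"uai":{"k":0,"p":8,"qwc":87,"yex":27},"uss":34,"zcc":54}
After op 8 (replace /uai/yex 85): {"b":25,"uai":{"k":0,"p":8,"qwc":87,"yex":85},"uss":34,"zcc":54}
After op 9 (add /c 79): {"b":25,"c":79,"uai":{"k":0,"p":8,"qwc":87,"yex":85},"uss":34,"zcc":54}
After op 10 (replace /uai/p 97): {"b":25,"c":79,"uai":{"k":0,"p":97,"qwc":87,"yex":85},"uss":34,"zcc":54}
After op 11 (replace /b 46): {"b":46,"c":79,"uai":{"k":0,"p":97,"qwc":87,"yex":85},"uss":34,"zcc":54}
After op 12 (remove /b): {"c":79,"uai":{"k":0,"p":97,"qwc":87,"yex":85},"uss":34,"zcc":54}
After op 13 (replace /uai/k 23): {"c":79,"uai":{"k":23,"p":97,"qwc":87,"yex":85},"uss":34,"zcc":54}
After op 14 (replace /uai 60): {"c":79,"uai":60,"uss":34,"zcc":54}
After op 15 (remove /c): {"uai":60,"uss":34,"zcc":54}
After op 16 (remove /zcc): {"uai":60,"uss":34}
After op 17 (replace /uai 8): {"uai":8,"uss":34}
After op 18 (replace /uss 54): {"uai":8,"uss":54}
After op 19 (remove /uai): {"uss":54}
After op 20 (replace /uss 24): {"uss":24}
After op 21 (replace /uss 58): {"uss":58}
After op 22 (add /uss 2): {"uss":2}
After op 23 (replace /uss 64): {"uss":64}

Answer: {"uss":64}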